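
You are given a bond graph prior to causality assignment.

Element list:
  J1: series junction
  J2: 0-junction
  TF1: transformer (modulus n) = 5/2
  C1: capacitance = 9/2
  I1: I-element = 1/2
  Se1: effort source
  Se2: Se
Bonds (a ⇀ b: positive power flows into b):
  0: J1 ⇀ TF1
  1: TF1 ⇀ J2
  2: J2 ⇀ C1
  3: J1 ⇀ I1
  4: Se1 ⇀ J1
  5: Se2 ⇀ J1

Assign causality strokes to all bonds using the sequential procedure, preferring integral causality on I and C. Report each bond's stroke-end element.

b0 stroke→J1
b1 stroke→TF1
b2 stroke→J2
b3 stroke→I1
b4 stroke→J1
b5 stroke→J1

β4 stroke at J1  (Se1: effort source, stroke at far end)
β5 stroke at J1  (Se2: effort source, stroke at far end)
β2 stroke at J2  (C1 outputs effort q/C1)
β1 stroke at TF1  (J2: bond 2 brought effort, rest push out)
β0 stroke at J1  (through TF1, causality passes straight; one stroke at TF1)
β3 stroke at I1  (closing 1-jn rule on J1)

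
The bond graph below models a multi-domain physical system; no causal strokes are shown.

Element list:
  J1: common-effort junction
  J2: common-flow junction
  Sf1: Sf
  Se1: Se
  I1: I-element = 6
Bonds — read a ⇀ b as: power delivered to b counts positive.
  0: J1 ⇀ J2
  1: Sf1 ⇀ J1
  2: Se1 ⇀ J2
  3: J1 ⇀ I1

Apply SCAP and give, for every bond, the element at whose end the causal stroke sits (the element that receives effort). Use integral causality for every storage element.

bond 1 |Sf1  (Sf1 (Sf) sets flow on bond)
bond 2 |J2  (Se1 (Se) sets effort on bond)
bond 0 |J1  (only one flow-in slot at J2)
bond 3 |I1  (common-e at J1 fixed by 0)

b0 stroke→J1
b1 stroke→Sf1
b2 stroke→J2
b3 stroke→I1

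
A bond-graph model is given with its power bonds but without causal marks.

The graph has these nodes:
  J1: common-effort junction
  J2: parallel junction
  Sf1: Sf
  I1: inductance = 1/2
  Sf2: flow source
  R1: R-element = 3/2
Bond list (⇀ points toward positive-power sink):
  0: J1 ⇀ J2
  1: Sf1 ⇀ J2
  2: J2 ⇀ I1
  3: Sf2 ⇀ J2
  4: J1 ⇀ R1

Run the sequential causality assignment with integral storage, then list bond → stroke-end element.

b0 stroke at J2
b1 stroke at Sf1
b2 stroke at I1
b3 stroke at Sf2
b4 stroke at J1

#1 |Sf1  (Sf1: flow source, stroke at near end)
#3 |Sf2  (Sf2 fixes flow; stroke at Sf2)
#2 |I1  (I1: I, integral causality)
#0 |J2  (J2: last free bond brings effort in)
#4 |J1  (closing 0-jn rule on J1)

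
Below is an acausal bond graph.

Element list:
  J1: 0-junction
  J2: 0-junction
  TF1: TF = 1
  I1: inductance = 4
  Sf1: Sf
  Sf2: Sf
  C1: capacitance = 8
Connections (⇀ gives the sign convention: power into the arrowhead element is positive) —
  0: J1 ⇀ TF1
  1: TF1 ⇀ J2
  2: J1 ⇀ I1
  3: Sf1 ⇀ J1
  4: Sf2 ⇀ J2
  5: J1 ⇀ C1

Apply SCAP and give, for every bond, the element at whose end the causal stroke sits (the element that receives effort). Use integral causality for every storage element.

bond 3 stroke at Sf1  (Sf1 fixes flow; stroke at Sf1)
bond 4 stroke at Sf2  (Sf2 (Sf) sets flow on bond)
bond 1 stroke at J2  (closing 0-jn rule on J2)
bond 0 stroke at TF1  (TF1: transformer flips bond 1)
bond 2 stroke at I1  (prefer integral on I1)
bond 5 stroke at J1  (closing 0-jn rule on J1)

#0 stroke→TF1
#1 stroke→J2
#2 stroke→I1
#3 stroke→Sf1
#4 stroke→Sf2
#5 stroke→J1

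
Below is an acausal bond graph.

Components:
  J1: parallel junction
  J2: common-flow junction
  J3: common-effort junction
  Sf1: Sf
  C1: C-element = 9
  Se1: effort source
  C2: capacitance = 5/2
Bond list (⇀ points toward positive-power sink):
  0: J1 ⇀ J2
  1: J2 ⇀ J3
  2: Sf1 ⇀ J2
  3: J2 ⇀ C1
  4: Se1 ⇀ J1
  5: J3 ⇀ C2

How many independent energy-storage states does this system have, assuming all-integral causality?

β2 |Sf1  (source Sf1 imposes f)
β4 |J1  (source Se1 imposes e)
β0 |J2  (common-e at J1 fixed by 4)
β1 |J2  (common-f at J2 fixed by 2)
β3 |J2  (J2 flow already set via bond 2)
β5 |J3  (J3: last free bond brings effort in)

2  (C1, C2 all integral)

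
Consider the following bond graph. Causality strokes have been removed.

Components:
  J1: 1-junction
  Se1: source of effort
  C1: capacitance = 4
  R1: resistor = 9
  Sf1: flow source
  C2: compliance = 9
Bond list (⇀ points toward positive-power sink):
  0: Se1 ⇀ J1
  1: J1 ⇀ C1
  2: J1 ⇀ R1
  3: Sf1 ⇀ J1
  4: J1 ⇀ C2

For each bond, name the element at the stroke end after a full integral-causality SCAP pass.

β0 stroke→J1  (source Se1 imposes e)
β3 stroke→Sf1  (source Sf1 imposes f)
β1 stroke→J1  (common-f at J1 fixed by 3)
β2 stroke→J1  (J1: bond 3 brought flow, rest push out)
β4 stroke→J1  (J1 flow already set via bond 3)

β0 →J1
β1 →J1
β2 →J1
β3 →Sf1
β4 →J1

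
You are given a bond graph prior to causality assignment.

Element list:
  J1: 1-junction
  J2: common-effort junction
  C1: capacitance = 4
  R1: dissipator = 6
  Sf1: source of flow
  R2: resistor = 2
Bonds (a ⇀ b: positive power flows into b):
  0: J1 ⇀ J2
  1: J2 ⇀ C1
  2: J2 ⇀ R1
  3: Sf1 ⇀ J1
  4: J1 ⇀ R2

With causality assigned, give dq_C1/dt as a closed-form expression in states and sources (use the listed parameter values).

dq_C1/dt = F_Sf1 - q_C1/24

b3 |Sf1  (Sf1 fixes flow; stroke at Sf1)
b0 |J1  (J1: bond 3 brought flow, rest push out)
b4 |J1  (J1: bond 3 brought flow, rest push out)
b1 |J2  (C1 outputs effort q/C1)
b2 |R1  (J2: bond 1 brought effort, rest push out)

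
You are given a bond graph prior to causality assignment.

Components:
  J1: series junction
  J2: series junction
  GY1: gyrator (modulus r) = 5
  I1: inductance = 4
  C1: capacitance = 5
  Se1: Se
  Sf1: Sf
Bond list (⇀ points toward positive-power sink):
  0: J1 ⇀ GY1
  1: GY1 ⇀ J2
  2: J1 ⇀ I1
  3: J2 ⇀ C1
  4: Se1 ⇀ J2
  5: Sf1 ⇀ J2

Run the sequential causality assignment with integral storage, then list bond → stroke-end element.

β0 →J1
β1 →J2
β2 →I1
β3 →J2
β4 →J2
β5 →Sf1

#4 |J2  (source Se1 imposes e)
#5 |Sf1  (Sf1: flow source, stroke at near end)
#1 |J2  (J2: bond 5 brought flow, rest push out)
#3 |J2  (1-jn J2 has f-setter on 5)
#0 |J1  (through GY1, causality inverts; strokes same side of GY1)
#2 |I1  (J1: last free bond brings flow in)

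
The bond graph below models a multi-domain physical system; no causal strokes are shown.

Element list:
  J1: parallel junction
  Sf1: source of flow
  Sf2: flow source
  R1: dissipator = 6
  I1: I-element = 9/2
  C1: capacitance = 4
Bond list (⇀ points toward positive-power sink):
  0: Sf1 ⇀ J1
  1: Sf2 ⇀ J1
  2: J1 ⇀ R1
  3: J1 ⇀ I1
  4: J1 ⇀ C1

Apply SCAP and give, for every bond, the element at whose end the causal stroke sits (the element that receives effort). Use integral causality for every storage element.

#0 stroke at Sf1
#1 stroke at Sf2
#2 stroke at R1
#3 stroke at I1
#4 stroke at J1

bond 0 →Sf1  (Sf1: flow source, stroke at near end)
bond 1 →Sf2  (Sf2: flow source, stroke at near end)
bond 3 →I1  (prefer integral on I1)
bond 4 →J1  (C1 integral (e out))
bond 2 →R1  (J1 effort already set via bond 4)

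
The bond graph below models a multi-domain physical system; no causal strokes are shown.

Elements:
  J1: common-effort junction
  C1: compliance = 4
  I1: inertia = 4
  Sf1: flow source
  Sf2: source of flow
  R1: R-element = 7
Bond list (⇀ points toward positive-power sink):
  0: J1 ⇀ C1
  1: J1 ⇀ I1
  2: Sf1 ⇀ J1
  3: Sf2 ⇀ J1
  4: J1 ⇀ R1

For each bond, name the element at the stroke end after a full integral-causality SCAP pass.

bond 0 |J1
bond 1 |I1
bond 2 |Sf1
bond 3 |Sf2
bond 4 |R1

bond 2 stroke→Sf1  (Sf1 (Sf) sets flow on bond)
bond 3 stroke→Sf2  (Sf2 fixes flow; stroke at Sf2)
bond 0 stroke→J1  (prefer integral on C1)
bond 1 stroke→I1  (0-jn J1 has e-setter on 0)
bond 4 stroke→R1  (J1: bond 0 brought effort, rest push out)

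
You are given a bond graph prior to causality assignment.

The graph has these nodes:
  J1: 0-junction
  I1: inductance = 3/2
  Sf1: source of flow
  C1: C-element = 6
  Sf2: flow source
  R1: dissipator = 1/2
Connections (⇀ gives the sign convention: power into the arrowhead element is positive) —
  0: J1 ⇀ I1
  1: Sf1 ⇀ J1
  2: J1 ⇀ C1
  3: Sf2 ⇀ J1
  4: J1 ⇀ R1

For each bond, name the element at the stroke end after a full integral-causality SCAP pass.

#1 stroke at Sf1  (Sf1: flow source, stroke at near end)
#3 stroke at Sf2  (source Sf2 imposes f)
#0 stroke at I1  (prefer integral on I1)
#2 stroke at J1  (C1: C, integral causality)
#4 stroke at R1  (J1: bond 2 brought effort, rest push out)

#0 stroke→I1
#1 stroke→Sf1
#2 stroke→J1
#3 stroke→Sf2
#4 stroke→R1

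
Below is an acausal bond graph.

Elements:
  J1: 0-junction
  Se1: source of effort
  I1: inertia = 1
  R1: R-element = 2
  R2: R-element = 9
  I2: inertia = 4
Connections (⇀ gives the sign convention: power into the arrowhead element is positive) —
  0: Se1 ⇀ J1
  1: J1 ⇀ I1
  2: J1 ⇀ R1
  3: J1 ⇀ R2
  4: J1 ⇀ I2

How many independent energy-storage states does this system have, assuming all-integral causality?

bond 0 →J1  (Se1: effort source, stroke at far end)
bond 1 →I1  (J1 effort already set via bond 0)
bond 2 →R1  (J1: bond 0 brought effort, rest push out)
bond 3 →R2  (0-jn J1 has e-setter on 0)
bond 4 →I2  (J1: bond 0 brought effort, rest push out)

2  (I1, I2 all integral)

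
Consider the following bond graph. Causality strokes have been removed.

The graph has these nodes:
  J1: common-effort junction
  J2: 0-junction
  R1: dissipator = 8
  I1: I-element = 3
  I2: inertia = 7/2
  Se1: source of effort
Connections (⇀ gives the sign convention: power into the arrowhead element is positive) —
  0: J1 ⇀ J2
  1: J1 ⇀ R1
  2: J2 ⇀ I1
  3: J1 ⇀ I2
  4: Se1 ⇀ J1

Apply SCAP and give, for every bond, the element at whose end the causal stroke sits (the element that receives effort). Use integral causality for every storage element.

β0 |J2
β1 |R1
β2 |I1
β3 |I2
β4 |J1

b4 stroke at J1  (Se1: effort source, stroke at far end)
b0 stroke at J2  (0-jn J1 has e-setter on 4)
b1 stroke at R1  (J1 effort already set via bond 4)
b3 stroke at I2  (common-e at J1 fixed by 4)
b2 stroke at I1  (J2 effort already set via bond 0)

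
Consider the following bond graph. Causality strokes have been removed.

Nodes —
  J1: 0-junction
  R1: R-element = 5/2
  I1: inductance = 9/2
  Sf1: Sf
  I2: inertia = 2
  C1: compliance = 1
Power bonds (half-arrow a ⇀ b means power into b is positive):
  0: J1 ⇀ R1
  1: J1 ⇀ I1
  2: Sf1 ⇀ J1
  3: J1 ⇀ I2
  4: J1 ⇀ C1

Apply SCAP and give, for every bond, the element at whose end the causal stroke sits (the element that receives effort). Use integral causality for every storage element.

bond 2 stroke→Sf1  (source Sf1 imposes f)
bond 1 stroke→I1  (I1 integral (f out))
bond 3 stroke→I2  (I2 integral (f out))
bond 4 stroke→J1  (C1 integral (e out))
bond 0 stroke→R1  (J1 effort already set via bond 4)

b0 →R1
b1 →I1
b2 →Sf1
b3 →I2
b4 →J1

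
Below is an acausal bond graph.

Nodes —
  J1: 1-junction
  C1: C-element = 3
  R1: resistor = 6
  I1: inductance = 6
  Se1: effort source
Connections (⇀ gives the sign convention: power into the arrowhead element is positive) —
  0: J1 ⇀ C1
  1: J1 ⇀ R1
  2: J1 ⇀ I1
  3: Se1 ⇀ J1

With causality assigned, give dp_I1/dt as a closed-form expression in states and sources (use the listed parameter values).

dp_I1/dt = E_Se1 - p_I1 - q_C1/3

bond 3 stroke→J1  (Se1: effort source, stroke at far end)
bond 0 stroke→J1  (C1 integral (e out))
bond 2 stroke→I1  (I1 integral (f out))
bond 1 stroke→J1  (1-jn J1 has f-setter on 2)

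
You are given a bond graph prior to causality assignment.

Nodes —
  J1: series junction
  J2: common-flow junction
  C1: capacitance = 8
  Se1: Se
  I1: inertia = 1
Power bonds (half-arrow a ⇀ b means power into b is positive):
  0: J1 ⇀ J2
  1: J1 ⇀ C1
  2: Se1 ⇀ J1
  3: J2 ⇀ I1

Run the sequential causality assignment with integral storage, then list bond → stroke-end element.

#2 stroke→J1  (Se1 fixes effort; stroke away)
#1 stroke→J1  (prefer integral on C1)
#0 stroke→J2  (J1 needs exactly one f-in)
#3 stroke→I1  (only one flow-in slot at J2)

b0 |J2
b1 |J1
b2 |J1
b3 |I1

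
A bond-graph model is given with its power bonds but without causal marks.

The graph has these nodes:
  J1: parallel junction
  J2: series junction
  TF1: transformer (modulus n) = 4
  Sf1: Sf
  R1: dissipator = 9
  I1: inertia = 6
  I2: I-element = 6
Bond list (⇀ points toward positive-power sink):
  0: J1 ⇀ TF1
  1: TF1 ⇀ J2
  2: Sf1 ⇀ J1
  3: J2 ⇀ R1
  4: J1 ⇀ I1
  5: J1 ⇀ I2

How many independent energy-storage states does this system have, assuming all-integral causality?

2  (I1, I2 all integral)

#2 stroke→Sf1  (source Sf1 imposes f)
#4 stroke→I1  (I1: I, integral causality)
#5 stroke→I2  (I2: I, integral causality)
#0 stroke→J1  (J1 needs exactly one e-in)
#1 stroke→TF1  (through TF1, causality passes straight; one stroke at TF1)
#3 stroke→J2  (J2 flow already set via bond 1)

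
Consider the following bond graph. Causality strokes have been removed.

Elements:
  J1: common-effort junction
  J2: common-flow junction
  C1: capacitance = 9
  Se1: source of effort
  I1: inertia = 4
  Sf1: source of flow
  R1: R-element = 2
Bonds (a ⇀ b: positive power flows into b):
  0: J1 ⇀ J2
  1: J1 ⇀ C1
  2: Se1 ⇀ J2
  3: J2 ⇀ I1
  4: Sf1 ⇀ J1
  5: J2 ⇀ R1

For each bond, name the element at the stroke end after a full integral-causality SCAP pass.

bond 0 →J2
bond 1 →J1
bond 2 →J2
bond 3 →I1
bond 4 →Sf1
bond 5 →J2

bond 2 |J2  (Se1: effort source, stroke at far end)
bond 4 |Sf1  (Sf1 (Sf) sets flow on bond)
bond 1 |J1  (prefer integral on C1)
bond 0 |J2  (J1: bond 1 brought effort, rest push out)
bond 3 |I1  (prefer integral on I1)
bond 5 |J2  (common-f at J2 fixed by 3)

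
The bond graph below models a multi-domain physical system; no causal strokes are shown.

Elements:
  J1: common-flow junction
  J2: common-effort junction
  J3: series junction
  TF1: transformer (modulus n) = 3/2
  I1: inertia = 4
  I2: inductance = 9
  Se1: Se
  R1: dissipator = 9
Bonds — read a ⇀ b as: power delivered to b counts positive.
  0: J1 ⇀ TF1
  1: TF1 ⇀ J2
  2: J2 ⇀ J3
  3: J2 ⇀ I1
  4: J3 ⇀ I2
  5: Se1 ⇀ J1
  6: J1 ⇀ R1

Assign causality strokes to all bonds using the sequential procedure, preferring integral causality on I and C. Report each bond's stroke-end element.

b5 stroke→J1  (Se1: effort source, stroke at far end)
b3 stroke→I1  (I1 integral (f out))
b4 stroke→I2  (prefer integral on I2)
b2 stroke→J3  (common-f at J3 fixed by 4)
b1 stroke→J2  (closing 0-jn rule on J2)
b0 stroke→TF1  (TF1: transformer flips bond 1)
b6 stroke→J1  (1-jn J1 has f-setter on 0)

β0 →TF1
β1 →J2
β2 →J3
β3 →I1
β4 →I2
β5 →J1
β6 →J1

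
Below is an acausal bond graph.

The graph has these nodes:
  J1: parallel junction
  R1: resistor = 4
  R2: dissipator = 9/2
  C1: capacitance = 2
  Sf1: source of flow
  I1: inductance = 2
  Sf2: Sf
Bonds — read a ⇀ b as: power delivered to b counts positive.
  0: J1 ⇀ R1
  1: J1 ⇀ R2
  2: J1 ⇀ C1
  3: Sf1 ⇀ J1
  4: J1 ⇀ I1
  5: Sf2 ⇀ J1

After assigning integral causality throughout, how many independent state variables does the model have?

2  (C1, I1 all integral)

β3 stroke at Sf1  (Sf1 fixes flow; stroke at Sf1)
β5 stroke at Sf2  (source Sf2 imposes f)
β2 stroke at J1  (C1 integral (e out))
β0 stroke at R1  (J1 effort already set via bond 2)
β1 stroke at R2  (0-jn J1 has e-setter on 2)
β4 stroke at I1  (0-jn J1 has e-setter on 2)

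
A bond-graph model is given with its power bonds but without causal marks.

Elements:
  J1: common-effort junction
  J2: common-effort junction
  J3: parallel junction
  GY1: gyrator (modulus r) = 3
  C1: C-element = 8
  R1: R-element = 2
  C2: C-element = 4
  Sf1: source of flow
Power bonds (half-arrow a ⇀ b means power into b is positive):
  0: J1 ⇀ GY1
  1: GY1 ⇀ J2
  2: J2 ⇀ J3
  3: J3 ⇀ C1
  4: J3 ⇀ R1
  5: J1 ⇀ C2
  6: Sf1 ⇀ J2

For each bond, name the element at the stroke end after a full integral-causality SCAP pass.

b6 stroke at Sf1  (Sf1 fixes flow; stroke at Sf1)
b3 stroke at J3  (C1 integral (e out))
b2 stroke at J2  (common-e at J3 fixed by 3)
b4 stroke at R1  (J3 effort already set via bond 3)
b1 stroke at GY1  (J2 effort already set via bond 2)
b0 stroke at GY1  (GY GY1: same side as bond 1)
b5 stroke at J1  (J1 needs exactly one e-in)

#0 →GY1
#1 →GY1
#2 →J2
#3 →J3
#4 →R1
#5 →J1
#6 →Sf1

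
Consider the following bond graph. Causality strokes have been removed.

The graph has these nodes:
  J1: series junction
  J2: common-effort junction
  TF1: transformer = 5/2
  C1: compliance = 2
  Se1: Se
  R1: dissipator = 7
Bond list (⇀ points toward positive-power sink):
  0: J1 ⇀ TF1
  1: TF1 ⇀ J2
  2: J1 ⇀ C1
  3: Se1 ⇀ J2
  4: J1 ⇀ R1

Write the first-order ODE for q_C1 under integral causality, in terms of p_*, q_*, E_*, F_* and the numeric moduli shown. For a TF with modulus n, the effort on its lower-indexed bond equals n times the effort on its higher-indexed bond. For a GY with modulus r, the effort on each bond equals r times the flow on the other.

bond 3 stroke at J2  (source Se1 imposes e)
bond 1 stroke at TF1  (0-jn J2 has e-setter on 3)
bond 0 stroke at J1  (TF TF1: opposite of bond 1)
bond 2 stroke at J1  (C1 integral (e out))
bond 4 stroke at R1  (J1: last free bond brings flow in)

dq_C1/dt = -5*E_Se1/14 - q_C1/14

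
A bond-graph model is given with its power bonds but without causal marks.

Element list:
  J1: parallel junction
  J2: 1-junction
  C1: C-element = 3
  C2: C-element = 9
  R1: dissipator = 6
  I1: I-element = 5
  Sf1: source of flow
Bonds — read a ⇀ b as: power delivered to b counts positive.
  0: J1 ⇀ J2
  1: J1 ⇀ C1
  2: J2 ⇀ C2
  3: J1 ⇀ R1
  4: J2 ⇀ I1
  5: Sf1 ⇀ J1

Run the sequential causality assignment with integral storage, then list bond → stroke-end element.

#0 →J2
#1 →J1
#2 →J2
#3 →R1
#4 →I1
#5 →Sf1

bond 5 |Sf1  (Sf1 (Sf) sets flow on bond)
bond 1 |J1  (C1 outputs effort q/C1)
bond 0 |J2  (common-e at J1 fixed by 1)
bond 3 |R1  (J1 effort already set via bond 1)
bond 2 |J2  (C2 integral (e out))
bond 4 |I1  (only one flow-in slot at J2)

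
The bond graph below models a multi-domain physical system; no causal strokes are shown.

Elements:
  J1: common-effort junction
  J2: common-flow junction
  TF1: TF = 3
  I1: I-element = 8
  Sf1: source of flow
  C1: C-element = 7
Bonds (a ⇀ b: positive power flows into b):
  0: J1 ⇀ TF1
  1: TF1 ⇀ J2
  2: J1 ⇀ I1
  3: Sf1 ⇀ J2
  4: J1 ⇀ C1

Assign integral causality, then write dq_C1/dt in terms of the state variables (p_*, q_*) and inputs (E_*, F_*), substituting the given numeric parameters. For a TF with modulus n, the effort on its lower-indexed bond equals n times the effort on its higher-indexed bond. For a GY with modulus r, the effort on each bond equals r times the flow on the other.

dq_C1/dt = -F_Sf1/3 - p_I1/8

#3 |Sf1  (Sf1: flow source, stroke at near end)
#1 |J2  (common-f at J2 fixed by 3)
#0 |TF1  (through TF1, causality passes straight; one stroke at TF1)
#2 |I1  (I1: I, integral causality)
#4 |J1  (J1 needs exactly one e-in)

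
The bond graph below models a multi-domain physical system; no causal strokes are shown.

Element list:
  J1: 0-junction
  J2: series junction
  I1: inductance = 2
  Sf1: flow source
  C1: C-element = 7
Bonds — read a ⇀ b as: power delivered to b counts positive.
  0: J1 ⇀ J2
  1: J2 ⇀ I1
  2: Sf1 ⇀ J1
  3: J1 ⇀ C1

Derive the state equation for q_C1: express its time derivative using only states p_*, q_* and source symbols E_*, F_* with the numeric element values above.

dq_C1/dt = F_Sf1 - p_I1/2

bond 2 |Sf1  (source Sf1 imposes f)
bond 1 |I1  (I1: I, integral causality)
bond 0 |J2  (J2 flow already set via bond 1)
bond 3 |J1  (closing 0-jn rule on J1)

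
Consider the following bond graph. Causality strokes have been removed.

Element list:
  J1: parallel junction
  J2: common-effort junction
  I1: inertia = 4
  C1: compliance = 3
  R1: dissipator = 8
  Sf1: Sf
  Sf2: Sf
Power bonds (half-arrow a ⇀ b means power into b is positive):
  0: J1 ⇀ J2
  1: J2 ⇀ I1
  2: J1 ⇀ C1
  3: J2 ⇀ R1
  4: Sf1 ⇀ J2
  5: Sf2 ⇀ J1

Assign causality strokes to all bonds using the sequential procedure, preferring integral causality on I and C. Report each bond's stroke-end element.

b0 |J2
b1 |I1
b2 |J1
b3 |R1
b4 |Sf1
b5 |Sf2

#4 →Sf1  (Sf1: flow source, stroke at near end)
#5 →Sf2  (Sf2 (Sf) sets flow on bond)
#1 →I1  (prefer integral on I1)
#2 →J1  (C1 outputs effort q/C1)
#0 →J2  (common-e at J1 fixed by 2)
#3 →R1  (0-jn J2 has e-setter on 0)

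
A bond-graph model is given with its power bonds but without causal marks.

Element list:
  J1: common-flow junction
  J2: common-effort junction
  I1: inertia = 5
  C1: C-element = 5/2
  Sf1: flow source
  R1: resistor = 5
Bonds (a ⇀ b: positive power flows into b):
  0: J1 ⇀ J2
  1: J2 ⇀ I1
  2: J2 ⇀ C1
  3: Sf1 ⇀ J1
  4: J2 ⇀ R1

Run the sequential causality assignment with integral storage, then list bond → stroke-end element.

bond 0 |J1
bond 1 |I1
bond 2 |J2
bond 3 |Sf1
bond 4 |R1

β3 stroke at Sf1  (Sf1 fixes flow; stroke at Sf1)
β0 stroke at J1  (J1 flow already set via bond 3)
β1 stroke at I1  (I1 integral (f out))
β2 stroke at J2  (C1: C, integral causality)
β4 stroke at R1  (common-e at J2 fixed by 2)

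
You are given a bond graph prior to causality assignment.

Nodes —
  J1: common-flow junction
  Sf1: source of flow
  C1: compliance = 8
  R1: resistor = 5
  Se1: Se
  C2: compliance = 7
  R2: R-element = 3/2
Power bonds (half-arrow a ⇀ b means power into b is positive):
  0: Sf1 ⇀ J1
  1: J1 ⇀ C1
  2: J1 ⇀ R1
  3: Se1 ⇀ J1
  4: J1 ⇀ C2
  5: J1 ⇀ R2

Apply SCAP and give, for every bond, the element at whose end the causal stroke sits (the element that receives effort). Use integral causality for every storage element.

#0 |Sf1  (source Sf1 imposes f)
#3 |J1  (Se1: effort source, stroke at far end)
#1 |J1  (J1 flow already set via bond 0)
#2 |J1  (1-jn J1 has f-setter on 0)
#4 |J1  (J1: bond 0 brought flow, rest push out)
#5 |J1  (J1: bond 0 brought flow, rest push out)

bond 0 stroke at Sf1
bond 1 stroke at J1
bond 2 stroke at J1
bond 3 stroke at J1
bond 4 stroke at J1
bond 5 stroke at J1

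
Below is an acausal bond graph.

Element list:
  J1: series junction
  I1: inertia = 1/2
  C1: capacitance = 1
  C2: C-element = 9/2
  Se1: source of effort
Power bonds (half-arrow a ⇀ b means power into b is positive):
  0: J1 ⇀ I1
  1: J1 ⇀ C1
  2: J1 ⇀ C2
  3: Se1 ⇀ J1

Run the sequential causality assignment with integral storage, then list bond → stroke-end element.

bond 3 stroke at J1  (Se1: effort source, stroke at far end)
bond 0 stroke at I1  (I1 integral (f out))
bond 1 stroke at J1  (J1 flow already set via bond 0)
bond 2 stroke at J1  (J1: bond 0 brought flow, rest push out)

b0 stroke at I1
b1 stroke at J1
b2 stroke at J1
b3 stroke at J1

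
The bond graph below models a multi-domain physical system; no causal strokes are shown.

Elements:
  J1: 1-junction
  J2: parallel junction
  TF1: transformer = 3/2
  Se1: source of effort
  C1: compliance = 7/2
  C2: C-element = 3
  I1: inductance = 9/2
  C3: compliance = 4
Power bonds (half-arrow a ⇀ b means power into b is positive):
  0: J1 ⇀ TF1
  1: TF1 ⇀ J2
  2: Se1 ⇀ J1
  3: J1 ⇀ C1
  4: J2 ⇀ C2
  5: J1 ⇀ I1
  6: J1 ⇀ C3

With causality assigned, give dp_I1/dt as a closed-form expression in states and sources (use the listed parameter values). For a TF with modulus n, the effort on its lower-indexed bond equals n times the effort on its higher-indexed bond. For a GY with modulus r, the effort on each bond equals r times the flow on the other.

b2 →J1  (Se1 (Se) sets effort on bond)
b3 →J1  (C1 outputs effort q/C1)
b4 →J2  (C2 outputs effort q/C2)
b1 →TF1  (J2 effort already set via bond 4)
b0 →J1  (TF1 one-in-one-out from 1)
b5 →I1  (prefer integral on I1)
b6 →J1  (common-f at J1 fixed by 5)

dp_I1/dt = E_Se1 - 2*q_C1/7 - q_C2/2 - q_C3/4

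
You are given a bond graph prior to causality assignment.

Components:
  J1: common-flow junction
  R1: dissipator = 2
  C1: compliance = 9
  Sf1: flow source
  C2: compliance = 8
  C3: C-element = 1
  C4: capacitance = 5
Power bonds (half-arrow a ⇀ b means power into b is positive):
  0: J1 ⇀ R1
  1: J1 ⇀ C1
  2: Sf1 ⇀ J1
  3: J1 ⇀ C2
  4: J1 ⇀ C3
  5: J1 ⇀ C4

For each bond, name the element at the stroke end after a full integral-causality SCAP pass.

b0 stroke at J1
b1 stroke at J1
b2 stroke at Sf1
b3 stroke at J1
b4 stroke at J1
b5 stroke at J1

#2 stroke at Sf1  (source Sf1 imposes f)
#0 stroke at J1  (1-jn J1 has f-setter on 2)
#1 stroke at J1  (1-jn J1 has f-setter on 2)
#3 stroke at J1  (J1 flow already set via bond 2)
#4 stroke at J1  (J1: bond 2 brought flow, rest push out)
#5 stroke at J1  (J1 flow already set via bond 2)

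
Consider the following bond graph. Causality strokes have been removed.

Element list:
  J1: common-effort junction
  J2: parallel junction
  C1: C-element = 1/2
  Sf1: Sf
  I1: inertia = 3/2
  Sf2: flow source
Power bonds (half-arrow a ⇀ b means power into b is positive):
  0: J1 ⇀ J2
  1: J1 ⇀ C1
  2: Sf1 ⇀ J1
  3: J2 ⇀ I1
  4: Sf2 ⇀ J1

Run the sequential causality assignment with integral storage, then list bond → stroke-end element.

β2 →Sf1  (source Sf1 imposes f)
β4 →Sf2  (source Sf2 imposes f)
β1 →J1  (C1: C, integral causality)
β0 →J2  (J1 effort already set via bond 1)
β3 →I1  (0-jn J2 has e-setter on 0)

b0 stroke→J2
b1 stroke→J1
b2 stroke→Sf1
b3 stroke→I1
b4 stroke→Sf2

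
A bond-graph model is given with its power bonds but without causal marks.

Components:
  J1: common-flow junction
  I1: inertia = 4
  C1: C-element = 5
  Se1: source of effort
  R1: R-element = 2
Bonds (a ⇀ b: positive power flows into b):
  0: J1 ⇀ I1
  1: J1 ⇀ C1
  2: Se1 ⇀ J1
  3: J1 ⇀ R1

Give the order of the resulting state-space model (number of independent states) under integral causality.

#2 stroke→J1  (Se1 (Se) sets effort on bond)
#0 stroke→I1  (I1 integral (f out))
#1 stroke→J1  (J1: bond 0 brought flow, rest push out)
#3 stroke→J1  (common-f at J1 fixed by 0)

2  (C1, I1 all integral)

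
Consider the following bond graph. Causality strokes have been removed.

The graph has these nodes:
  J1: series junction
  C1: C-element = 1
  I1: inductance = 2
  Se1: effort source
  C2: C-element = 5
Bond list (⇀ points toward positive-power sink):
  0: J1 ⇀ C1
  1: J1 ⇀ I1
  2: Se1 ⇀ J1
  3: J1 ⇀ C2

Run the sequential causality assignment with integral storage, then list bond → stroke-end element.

β0 →J1
β1 →I1
β2 →J1
β3 →J1

#2 stroke at J1  (source Se1 imposes e)
#0 stroke at J1  (C1 integral (e out))
#1 stroke at I1  (I1: I, integral causality)
#3 stroke at J1  (1-jn J1 has f-setter on 1)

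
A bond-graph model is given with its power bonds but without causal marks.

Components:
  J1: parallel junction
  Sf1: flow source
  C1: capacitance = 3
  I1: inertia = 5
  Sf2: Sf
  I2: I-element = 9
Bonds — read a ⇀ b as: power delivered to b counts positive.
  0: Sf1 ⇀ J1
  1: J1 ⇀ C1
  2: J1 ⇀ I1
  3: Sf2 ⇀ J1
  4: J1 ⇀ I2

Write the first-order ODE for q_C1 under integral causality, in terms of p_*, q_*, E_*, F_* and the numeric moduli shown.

dq_C1/dt = F_Sf1 + F_Sf2 - p_I1/5 - p_I2/9

#0 |Sf1  (Sf1 (Sf) sets flow on bond)
#3 |Sf2  (Sf2 fixes flow; stroke at Sf2)
#1 |J1  (C1 integral (e out))
#2 |I1  (J1 effort already set via bond 1)
#4 |I2  (J1: bond 1 brought effort, rest push out)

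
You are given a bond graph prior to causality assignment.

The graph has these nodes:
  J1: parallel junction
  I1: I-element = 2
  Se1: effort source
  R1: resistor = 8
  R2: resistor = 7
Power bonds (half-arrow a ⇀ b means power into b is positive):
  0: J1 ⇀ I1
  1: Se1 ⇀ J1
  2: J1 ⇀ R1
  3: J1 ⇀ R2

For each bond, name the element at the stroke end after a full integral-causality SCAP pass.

b0 stroke at I1
b1 stroke at J1
b2 stroke at R1
b3 stroke at R2

β1 |J1  (Se1 (Se) sets effort on bond)
β0 |I1  (common-e at J1 fixed by 1)
β2 |R1  (0-jn J1 has e-setter on 1)
β3 |R2  (0-jn J1 has e-setter on 1)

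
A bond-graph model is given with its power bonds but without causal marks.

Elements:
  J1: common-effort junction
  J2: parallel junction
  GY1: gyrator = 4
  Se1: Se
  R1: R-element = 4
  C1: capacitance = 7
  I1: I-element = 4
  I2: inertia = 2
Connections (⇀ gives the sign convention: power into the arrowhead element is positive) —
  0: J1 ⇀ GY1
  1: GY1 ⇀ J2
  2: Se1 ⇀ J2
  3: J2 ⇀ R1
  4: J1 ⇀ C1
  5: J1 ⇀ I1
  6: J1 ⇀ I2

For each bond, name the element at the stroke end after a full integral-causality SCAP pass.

#0 |GY1
#1 |GY1
#2 |J2
#3 |R1
#4 |J1
#5 |I1
#6 |I2

β2 stroke at J2  (Se1 (Se) sets effort on bond)
β1 stroke at GY1  (0-jn J2 has e-setter on 2)
β3 stroke at R1  (J2: bond 2 brought effort, rest push out)
β0 stroke at GY1  (GY GY1: same side as bond 1)
β4 stroke at J1  (C1 integral (e out))
β5 stroke at I1  (J1 effort already set via bond 4)
β6 stroke at I2  (0-jn J1 has e-setter on 4)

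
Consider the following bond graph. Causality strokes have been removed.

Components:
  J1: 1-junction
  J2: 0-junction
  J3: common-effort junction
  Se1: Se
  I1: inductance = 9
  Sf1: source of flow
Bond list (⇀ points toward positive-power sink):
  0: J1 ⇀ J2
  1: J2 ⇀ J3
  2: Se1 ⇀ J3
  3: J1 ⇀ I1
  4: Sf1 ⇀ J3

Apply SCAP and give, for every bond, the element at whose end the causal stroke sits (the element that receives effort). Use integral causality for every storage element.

#0 stroke at J1
#1 stroke at J2
#2 stroke at J3
#3 stroke at I1
#4 stroke at Sf1

β2 stroke→J3  (source Se1 imposes e)
β4 stroke→Sf1  (Sf1 fixes flow; stroke at Sf1)
β1 stroke→J2  (J3 effort already set via bond 2)
β0 stroke→J1  (0-jn J2 has e-setter on 1)
β3 stroke→I1  (closing 1-jn rule on J1)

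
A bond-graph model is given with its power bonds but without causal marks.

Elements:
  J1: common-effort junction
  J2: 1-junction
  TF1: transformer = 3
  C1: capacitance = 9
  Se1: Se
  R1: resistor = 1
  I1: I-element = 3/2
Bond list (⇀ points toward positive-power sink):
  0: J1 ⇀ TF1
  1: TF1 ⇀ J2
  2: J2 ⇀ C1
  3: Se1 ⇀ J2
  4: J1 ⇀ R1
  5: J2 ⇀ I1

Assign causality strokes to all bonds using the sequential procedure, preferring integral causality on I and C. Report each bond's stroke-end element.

bond 3 stroke→J2  (Se1 (Se) sets effort on bond)
bond 2 stroke→J2  (prefer integral on C1)
bond 5 stroke→I1  (I1 integral (f out))
bond 1 stroke→J2  (common-f at J2 fixed by 5)
bond 0 stroke→TF1  (through TF1, causality passes straight; one stroke at TF1)
bond 4 stroke→J1  (J1: last free bond brings effort in)

bond 0 →TF1
bond 1 →J2
bond 2 →J2
bond 3 →J2
bond 4 →J1
bond 5 →I1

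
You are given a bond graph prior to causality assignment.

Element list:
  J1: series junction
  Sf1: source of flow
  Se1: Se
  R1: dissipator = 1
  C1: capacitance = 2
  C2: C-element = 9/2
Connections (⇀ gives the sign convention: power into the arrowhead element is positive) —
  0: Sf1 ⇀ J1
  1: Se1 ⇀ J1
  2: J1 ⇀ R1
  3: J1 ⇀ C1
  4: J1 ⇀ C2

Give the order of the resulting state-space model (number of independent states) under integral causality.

β0 stroke→Sf1  (source Sf1 imposes f)
β1 stroke→J1  (Se1: effort source, stroke at far end)
β2 stroke→J1  (J1 flow already set via bond 0)
β3 stroke→J1  (1-jn J1 has f-setter on 0)
β4 stroke→J1  (J1 flow already set via bond 0)

2  (C1, C2 all integral)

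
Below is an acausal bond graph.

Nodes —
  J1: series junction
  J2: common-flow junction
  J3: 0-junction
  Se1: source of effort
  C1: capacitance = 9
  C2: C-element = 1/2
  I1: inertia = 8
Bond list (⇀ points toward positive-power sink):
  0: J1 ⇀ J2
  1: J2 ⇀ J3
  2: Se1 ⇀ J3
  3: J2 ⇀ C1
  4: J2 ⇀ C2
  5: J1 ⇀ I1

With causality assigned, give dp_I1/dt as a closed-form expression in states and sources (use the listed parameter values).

dp_I1/dt = -E_Se1 - q_C1/9 - 2*q_C2

b2 |J3  (Se1 fixes effort; stroke away)
b1 |J2  (J3: bond 2 brought effort, rest push out)
b3 |J2  (C1 integral (e out))
b4 |J2  (C2 integral (e out))
b0 |J1  (only one flow-in slot at J2)
b5 |I1  (J1 needs exactly one f-in)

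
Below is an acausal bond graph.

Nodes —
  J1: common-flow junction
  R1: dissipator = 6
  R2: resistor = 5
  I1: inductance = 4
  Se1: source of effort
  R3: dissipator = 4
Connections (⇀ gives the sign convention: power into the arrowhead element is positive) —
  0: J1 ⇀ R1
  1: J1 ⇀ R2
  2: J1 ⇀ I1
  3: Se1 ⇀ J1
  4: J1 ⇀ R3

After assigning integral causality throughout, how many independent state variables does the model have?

1  (I1 all integral)

bond 3 stroke→J1  (Se1 (Se) sets effort on bond)
bond 2 stroke→I1  (I1 outputs flow p/I1)
bond 0 stroke→J1  (J1: bond 2 brought flow, rest push out)
bond 1 stroke→J1  (1-jn J1 has f-setter on 2)
bond 4 stroke→J1  (1-jn J1 has f-setter on 2)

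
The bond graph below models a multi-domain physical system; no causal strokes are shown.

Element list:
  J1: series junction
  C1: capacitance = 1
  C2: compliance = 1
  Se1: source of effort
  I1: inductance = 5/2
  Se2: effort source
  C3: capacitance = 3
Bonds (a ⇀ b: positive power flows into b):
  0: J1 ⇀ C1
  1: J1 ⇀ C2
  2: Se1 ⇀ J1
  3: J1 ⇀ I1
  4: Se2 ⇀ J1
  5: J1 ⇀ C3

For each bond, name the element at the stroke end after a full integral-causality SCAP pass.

bond 0 stroke→J1
bond 1 stroke→J1
bond 2 stroke→J1
bond 3 stroke→I1
bond 4 stroke→J1
bond 5 stroke→J1

b2 →J1  (Se1: effort source, stroke at far end)
b4 →J1  (Se2 (Se) sets effort on bond)
b0 →J1  (prefer integral on C1)
b1 →J1  (C2: C, integral causality)
b3 →I1  (I1: I, integral causality)
b5 →J1  (J1 flow already set via bond 3)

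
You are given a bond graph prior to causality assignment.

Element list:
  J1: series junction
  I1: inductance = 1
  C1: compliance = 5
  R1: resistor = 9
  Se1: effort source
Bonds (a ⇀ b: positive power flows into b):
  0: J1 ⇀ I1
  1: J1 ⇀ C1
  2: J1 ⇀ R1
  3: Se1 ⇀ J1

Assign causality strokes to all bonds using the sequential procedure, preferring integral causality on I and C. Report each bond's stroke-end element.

β0 stroke at I1
β1 stroke at J1
β2 stroke at J1
β3 stroke at J1

bond 3 |J1  (Se1: effort source, stroke at far end)
bond 0 |I1  (prefer integral on I1)
bond 1 |J1  (J1 flow already set via bond 0)
bond 2 |J1  (J1 flow already set via bond 0)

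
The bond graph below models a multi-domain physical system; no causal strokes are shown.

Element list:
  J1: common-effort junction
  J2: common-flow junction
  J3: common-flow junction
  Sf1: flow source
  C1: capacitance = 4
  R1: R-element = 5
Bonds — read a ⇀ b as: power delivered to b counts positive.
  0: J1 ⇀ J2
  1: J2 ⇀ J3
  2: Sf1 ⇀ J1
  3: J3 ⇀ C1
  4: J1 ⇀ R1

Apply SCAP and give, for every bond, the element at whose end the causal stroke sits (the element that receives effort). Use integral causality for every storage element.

β2 |Sf1  (Sf1 fixes flow; stroke at Sf1)
β3 |J3  (C1 integral (e out))
β1 |J2  (closing 1-jn rule on J3)
β0 |J1  (J2 needs exactly one f-in)
β4 |R1  (common-e at J1 fixed by 0)

bond 0 →J1
bond 1 →J2
bond 2 →Sf1
bond 3 →J3
bond 4 →R1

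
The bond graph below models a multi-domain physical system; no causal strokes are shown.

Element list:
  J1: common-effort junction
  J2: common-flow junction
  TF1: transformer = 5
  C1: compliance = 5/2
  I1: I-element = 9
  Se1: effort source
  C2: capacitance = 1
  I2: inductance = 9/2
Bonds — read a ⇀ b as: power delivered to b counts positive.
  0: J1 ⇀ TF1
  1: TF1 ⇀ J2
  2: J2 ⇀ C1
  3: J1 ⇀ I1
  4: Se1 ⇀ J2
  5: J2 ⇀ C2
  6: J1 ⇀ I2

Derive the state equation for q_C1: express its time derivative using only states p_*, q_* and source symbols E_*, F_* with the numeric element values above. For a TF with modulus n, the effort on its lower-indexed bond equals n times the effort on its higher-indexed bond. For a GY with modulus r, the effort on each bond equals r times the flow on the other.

b4 stroke→J2  (Se1 (Se) sets effort on bond)
b2 stroke→J2  (C1: C, integral causality)
b3 stroke→I1  (I1 integral (f out))
b5 stroke→J2  (C2 integral (e out))
b1 stroke→TF1  (only one flow-in slot at J2)
b0 stroke→J1  (through TF1, causality passes straight; one stroke at TF1)
b6 stroke→I2  (0-jn J1 has e-setter on 0)

dq_C1/dt = -5*p_I1/9 - 10*p_I2/9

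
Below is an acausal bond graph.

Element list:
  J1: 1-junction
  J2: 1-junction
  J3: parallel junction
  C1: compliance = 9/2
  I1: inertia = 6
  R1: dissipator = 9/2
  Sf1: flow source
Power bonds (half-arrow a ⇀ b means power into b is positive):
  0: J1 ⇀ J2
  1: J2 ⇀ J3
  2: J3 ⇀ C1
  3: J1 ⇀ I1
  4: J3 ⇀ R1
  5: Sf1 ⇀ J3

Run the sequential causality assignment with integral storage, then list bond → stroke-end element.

bond 5 →Sf1  (Sf1 fixes flow; stroke at Sf1)
bond 2 →J3  (C1: C, integral causality)
bond 1 →J2  (J3 effort already set via bond 2)
bond 4 →R1  (0-jn J3 has e-setter on 2)
bond 0 →J1  (only one flow-in slot at J2)
bond 3 →I1  (J1: last free bond brings flow in)

b0 |J1
b1 |J2
b2 |J3
b3 |I1
b4 |R1
b5 |Sf1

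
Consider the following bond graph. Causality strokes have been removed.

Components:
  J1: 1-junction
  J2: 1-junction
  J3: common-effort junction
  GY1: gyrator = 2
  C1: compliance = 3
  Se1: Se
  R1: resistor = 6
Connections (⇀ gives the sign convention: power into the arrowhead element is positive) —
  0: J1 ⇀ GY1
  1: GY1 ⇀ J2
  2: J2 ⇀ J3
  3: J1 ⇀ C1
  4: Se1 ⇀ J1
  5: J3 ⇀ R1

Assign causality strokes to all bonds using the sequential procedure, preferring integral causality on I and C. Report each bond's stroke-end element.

#0 →GY1
#1 →GY1
#2 →J2
#3 →J1
#4 →J1
#5 →J3

b4 stroke→J1  (Se1 (Se) sets effort on bond)
b3 stroke→J1  (C1 integral (e out))
b0 stroke→GY1  (J1 needs exactly one f-in)
b1 stroke→GY1  (GY1 both-in/both-out from 0)
b2 stroke→J2  (J2 flow already set via bond 1)
b5 stroke→J3  (J3 needs exactly one e-in)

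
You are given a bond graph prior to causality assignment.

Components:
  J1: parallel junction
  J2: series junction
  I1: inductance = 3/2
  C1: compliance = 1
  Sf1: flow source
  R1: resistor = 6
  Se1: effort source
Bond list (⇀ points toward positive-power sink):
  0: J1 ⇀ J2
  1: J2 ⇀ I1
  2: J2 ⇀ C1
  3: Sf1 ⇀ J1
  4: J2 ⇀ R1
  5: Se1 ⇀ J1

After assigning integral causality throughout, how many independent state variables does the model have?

2  (C1, I1 all integral)

b3 |Sf1  (Sf1 (Sf) sets flow on bond)
b5 |J1  (Se1: effort source, stroke at far end)
b0 |J2  (J1 effort already set via bond 5)
b1 |I1  (I1 integral (f out))
b2 |J2  (J2 flow already set via bond 1)
b4 |J2  (J2 flow already set via bond 1)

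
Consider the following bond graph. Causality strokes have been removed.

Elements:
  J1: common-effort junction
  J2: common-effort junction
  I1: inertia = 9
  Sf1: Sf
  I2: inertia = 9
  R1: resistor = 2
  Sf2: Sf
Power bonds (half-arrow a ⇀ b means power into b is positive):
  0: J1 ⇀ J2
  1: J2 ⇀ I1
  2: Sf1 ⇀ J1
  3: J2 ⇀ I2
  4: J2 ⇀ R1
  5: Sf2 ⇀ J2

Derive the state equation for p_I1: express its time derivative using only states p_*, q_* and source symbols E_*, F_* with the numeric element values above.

#2 |Sf1  (Sf1: flow source, stroke at near end)
#5 |Sf2  (Sf2 fixes flow; stroke at Sf2)
#0 |J1  (J1 needs exactly one e-in)
#1 |I1  (I1 outputs flow p/I1)
#3 |I2  (I2 integral (f out))
#4 |J2  (only one effort-in slot at J2)

dp_I1/dt = 2*F_Sf1 + 2*F_Sf2 - 2*p_I1/9 - 2*p_I2/9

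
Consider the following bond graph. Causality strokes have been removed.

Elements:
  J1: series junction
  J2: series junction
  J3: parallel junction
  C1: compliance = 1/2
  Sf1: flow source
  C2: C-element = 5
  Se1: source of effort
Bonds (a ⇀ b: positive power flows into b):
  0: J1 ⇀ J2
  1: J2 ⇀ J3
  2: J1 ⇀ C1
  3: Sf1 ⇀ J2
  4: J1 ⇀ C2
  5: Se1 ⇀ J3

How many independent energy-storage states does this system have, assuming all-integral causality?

2  (C1, C2 all integral)

#3 stroke→Sf1  (Sf1 fixes flow; stroke at Sf1)
#5 stroke→J3  (Se1 (Se) sets effort on bond)
#0 stroke→J2  (J2: bond 3 brought flow, rest push out)
#1 stroke→J2  (J2: bond 3 brought flow, rest push out)
#2 stroke→J1  (1-jn J1 has f-setter on 0)
#4 stroke→J1  (J1: bond 0 brought flow, rest push out)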